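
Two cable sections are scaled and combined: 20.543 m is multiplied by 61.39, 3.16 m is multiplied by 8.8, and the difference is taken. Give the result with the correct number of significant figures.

20.543 × 61.39 = 1261.13477 → 1261 m (4 s.f., last digit at the 10^0 place).
3.16 × 8.8 = 27.808 → 28 m (2 s.f., last digit at the 10^0 place).
Difference: 1233.32677 m; keep the coarser place, 10^0.
Result: 1233 m.

1233 m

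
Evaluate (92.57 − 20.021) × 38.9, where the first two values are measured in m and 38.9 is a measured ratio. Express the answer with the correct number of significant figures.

92.57 m − 20.021 m = 72.549 m; the difference is limited to 2 decimal places (4 s.f.).
Carrying full precision, 72.549 × 38.9 = 2822.1561 m; 38.9 has 3 s.f., so the result keeps min(4, 3) = 3 s.f.
Rounded to 3 significant figures: 2.82 × 10^3 m.

2.82 × 10^3 m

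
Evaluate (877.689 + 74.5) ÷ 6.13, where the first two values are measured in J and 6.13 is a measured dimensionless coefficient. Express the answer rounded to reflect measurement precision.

877.689 J + 74.5 J = 952.189 J; the sum is limited to 1 decimal place (4 s.f.).
Carrying full precision, 952.189 ÷ 6.13 = 155.332626427… J; 6.13 has 3 s.f., so the result keeps min(4, 3) = 3 s.f.
Rounded to 3 significant figures: 155 J.

155 J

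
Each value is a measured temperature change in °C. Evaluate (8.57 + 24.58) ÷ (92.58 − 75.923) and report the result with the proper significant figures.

8.57 + 24.58 = 33.15, limited to 2 d.p. → 4 s.f.; 92.58 − 75.923 = 16.657, limited to 2 d.p. → 4 s.f.
Carrying full precision, 33.15 ÷ 16.657 = 1.99015428949…; keep min(4, 4) = 4 s.f.
Rounded to 4 significant figures: 1.990.

1.990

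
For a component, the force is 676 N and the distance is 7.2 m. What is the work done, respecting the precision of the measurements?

4.9 × 10^3 J

work done = 676 N × 7.2 m = 4867.2 J.
676 has 3 significant figures; 7.2 has 2.
Division/multiplication keeps the fewest: 2 significant figures.
Rounded: 4.9 × 10^3 J.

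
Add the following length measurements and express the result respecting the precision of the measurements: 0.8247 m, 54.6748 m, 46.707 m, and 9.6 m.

0.8247 m + 54.6748 m + 46.707 m + 9.6 m = 111.8065 m.
Addition/subtraction keeps the fewest decimal places: 0.8247 → 4 decimal places, 54.6748 → 4 decimal places, 46.707 → 3 decimal places, 9.6 → 1 decimal place; limit is 1.
Rounded to 1 decimal place: 111.8 m.

111.8 m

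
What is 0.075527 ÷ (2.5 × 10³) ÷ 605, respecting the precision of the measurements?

0.075527 ÷ (2.5 × 10³) ÷ 605 = 4.99352066116 × 10^-8…
Multiplication/division keeps the fewest significant figures: 0.075527 → 5 s.f., 2.5 × 10³ → 2 s.f., 605 → 3 s.f.; limit is 2.
Rounded to 2 significant figures: 5.0 × 10⁻⁸.

5.0 × 10⁻⁸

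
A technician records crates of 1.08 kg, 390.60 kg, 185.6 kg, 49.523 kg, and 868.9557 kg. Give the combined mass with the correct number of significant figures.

1495.8 kg

1.08 kg + 390.60 kg + 185.6 kg + 49.523 kg + 868.9557 kg = 1495.7587 kg.
Addition/subtraction keeps the fewest decimal places: 1.08 → 2 decimal places, 390.60 → 2 decimal places, 185.6 → 1 decimal place, 49.523 → 3 decimal places, 868.9557 → 4 decimal places; limit is 1.
Rounded to 1 decimal place: 1495.8 kg.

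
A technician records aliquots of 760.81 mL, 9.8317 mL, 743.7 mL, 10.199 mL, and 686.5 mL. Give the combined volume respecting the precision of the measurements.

760.81 mL + 9.8317 mL + 743.7 mL + 10.199 mL + 686.5 mL = 2211.0407 mL.
Addition/subtraction keeps the fewest decimal places: 760.81 → 2 decimal places, 9.8317 → 4 decimal places, 743.7 → 1 decimal place, 10.199 → 3 decimal places, 686.5 → 1 decimal place; limit is 1.
Rounded to 1 decimal place: 2211.0 mL.

2211.0 mL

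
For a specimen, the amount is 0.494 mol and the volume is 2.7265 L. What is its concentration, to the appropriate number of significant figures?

0.181 mol/L

concentration = 0.494 mol ÷ 2.7265 L = 0.18118466899… mol/L.
0.494 has 3 significant figures; 2.7265 has 5.
Division/multiplication keeps the fewest: 3 significant figures.
Rounded: 0.181 mol/L.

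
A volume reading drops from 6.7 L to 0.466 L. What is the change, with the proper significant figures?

6.7 L − 0.466 L = 6.234 L.
Addition/subtraction keeps the fewest decimal places: 6.7 → 1 decimal place, 0.466 → 3 decimal places; limit is 1.
Rounded to 1 decimal place: 6.2 L.

6.2 L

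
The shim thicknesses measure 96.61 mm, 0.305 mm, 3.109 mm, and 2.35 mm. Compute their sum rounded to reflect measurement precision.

96.61 mm + 0.305 mm + 3.109 mm + 2.35 mm = 102.374 mm.
Addition/subtraction keeps the fewest decimal places: 96.61 → 2 decimal places, 0.305 → 3 decimal places, 3.109 → 3 decimal places, 2.35 → 2 decimal places; limit is 2.
Rounded to 2 decimal places: 102.37 mm.

102.37 mm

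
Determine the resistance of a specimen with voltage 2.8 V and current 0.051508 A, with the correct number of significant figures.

resistance = 2.8 V ÷ 0.051508 A = 54.3604876912… Ω.
2.8 has 2 significant figures; 0.051508 has 5.
Division/multiplication keeps the fewest: 2 significant figures.
Rounded: 54 Ω.

54 Ω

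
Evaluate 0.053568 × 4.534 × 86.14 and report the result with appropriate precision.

0.053568 × 4.534 × 86.14 = 20.9214516557…
Multiplication/division keeps the fewest significant figures: 0.053568 → 5 s.f., 4.534 → 4 s.f., 86.14 → 4 s.f.; limit is 4.
Rounded to 4 significant figures: 20.92.

20.92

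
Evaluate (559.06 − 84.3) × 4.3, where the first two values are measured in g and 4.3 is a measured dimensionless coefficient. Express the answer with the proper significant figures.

2.0 × 10³ g

559.06 g − 84.3 g = 474.76 g; the difference is limited to 1 decimal place (4 s.f.).
Carrying full precision, 474.76 × 4.3 = 2041.468 g; 4.3 has 2 s.f., so the result keeps min(4, 2) = 2 s.f.
Rounded to 2 significant figures: 2.0 × 10³ g.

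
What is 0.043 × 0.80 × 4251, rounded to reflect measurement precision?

1.5 × 10^2

0.043 × 0.80 × 4251 = 146.2344
Multiplication/division keeps the fewest significant figures: 0.043 → 2 s.f., 0.80 → 2 s.f., 4251 → 4 s.f.; limit is 2.
Rounded to 2 significant figures: 1.5 × 10^2.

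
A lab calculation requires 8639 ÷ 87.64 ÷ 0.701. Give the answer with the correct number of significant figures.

8639 ÷ 87.64 ÷ 0.701 = 140.61870276…
Multiplication/division keeps the fewest significant figures: 8639 → 4 s.f., 87.64 → 4 s.f., 0.701 → 3 s.f.; limit is 3.
Rounded to 3 significant figures: 141.

141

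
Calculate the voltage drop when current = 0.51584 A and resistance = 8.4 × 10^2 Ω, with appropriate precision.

4.3 × 10^2 V

voltage drop = 0.51584 A × 8.4 × 10^2 Ω = 433.3056 V.
0.51584 has 5 significant figures; 8.4 × 10^2 has 2.
Division/multiplication keeps the fewest: 2 significant figures.
Rounded: 4.3 × 10^2 V.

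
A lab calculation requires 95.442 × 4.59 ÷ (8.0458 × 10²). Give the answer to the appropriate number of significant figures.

0.544

95.442 × 4.59 ÷ (8.0458 × 10²) = 0.544481319446…
Multiplication/division keeps the fewest significant figures: 95.442 → 5 s.f., 4.59 → 3 s.f., 8.0458 × 10² → 5 s.f.; limit is 3.
Rounded to 3 significant figures: 0.544.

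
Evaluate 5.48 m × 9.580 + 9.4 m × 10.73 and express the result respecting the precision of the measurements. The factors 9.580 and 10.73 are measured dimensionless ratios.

5.48 × 9.580 = 52.4984 → 52.5 m (3 s.f., last digit at the 10^-1 place).
9.4 × 10.73 = 100.862 → 1.0 × 10^2 m (2 s.f., last digit at the 10^1 place).
Sum: 153.3604 m; keep the coarser place, 10^1.
Result: 1.5 × 10^2 m.

1.5 × 10^2 m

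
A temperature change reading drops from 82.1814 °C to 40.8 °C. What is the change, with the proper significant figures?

82.1814 °C − 40.8 °C = 41.3814 °C.
Addition/subtraction keeps the fewest decimal places: 82.1814 → 4 decimal places, 40.8 → 1 decimal place; limit is 1.
Rounded to 1 decimal place: 41.4 °C.

41.4 °C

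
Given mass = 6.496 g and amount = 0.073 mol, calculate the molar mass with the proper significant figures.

molar mass = 6.496 g ÷ 0.073 mol = 88.9863013699… g/mol.
6.496 has 4 significant figures; 0.073 has 2.
Division/multiplication keeps the fewest: 2 significant figures.
Rounded: 89 g/mol.

89 g/mol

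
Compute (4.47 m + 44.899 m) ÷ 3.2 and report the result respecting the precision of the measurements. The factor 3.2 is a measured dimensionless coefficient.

15 m

4.47 m + 44.899 m = 49.369 m; the sum is limited to 2 decimal places (4 s.f.).
Carrying full precision, 49.369 ÷ 3.2 = 15.4278125 m; 3.2 has 2 s.f., so the result keeps min(4, 2) = 2 s.f.
Rounded to 2 significant figures: 15 m.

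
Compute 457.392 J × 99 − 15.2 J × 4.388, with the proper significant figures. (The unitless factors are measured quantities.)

4.5 × 10^4 J

457.392 × 99 = 45281.808 → 4.5 × 10^4 J (2 s.f., last digit at the 10^3 place).
15.2 × 4.388 = 66.6976 → 66.7 J (3 s.f., last digit at the 10^-1 place).
Difference: 45215.1104 J; keep the coarser place, 10^3.
Result: 4.5 × 10^4 J.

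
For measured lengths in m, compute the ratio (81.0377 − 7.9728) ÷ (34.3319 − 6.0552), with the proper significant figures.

2.58393

81.0377 − 7.9728 = 73.0649, limited to 4 d.p. → 6 s.f.; 34.3319 − 6.0552 = 28.2767, limited to 4 d.p. → 6 s.f.
Carrying full precision, 73.0649 ÷ 28.2767 = 2.58392598853…; keep min(6, 6) = 6 s.f.
Rounded to 6 significant figures: 2.58393.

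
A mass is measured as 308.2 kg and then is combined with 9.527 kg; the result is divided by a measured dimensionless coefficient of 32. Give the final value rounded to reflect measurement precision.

9.9 kg

308.2 kg + 9.527 kg = 317.727 kg; the sum is limited to 1 decimal place (4 s.f.).
Carrying full precision, 317.727 ÷ 32 = 9.92896875 kg; 32 has 2 s.f., so the result keeps min(4, 2) = 2 s.f.
Rounded to 2 significant figures: 9.9 kg.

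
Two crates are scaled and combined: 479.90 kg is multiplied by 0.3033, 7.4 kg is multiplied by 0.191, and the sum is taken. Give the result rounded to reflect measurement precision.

479.90 × 0.3033 = 145.55367 → 145.6 kg (4 s.f., last digit at the 10^-1 place).
7.4 × 0.191 = 1.4134 → 1.4 kg (2 s.f., last digit at the 10^-1 place).
Sum: 146.96707 kg; keep the coarser place, 10^-1.
Result: 147.0 kg.

147.0 kg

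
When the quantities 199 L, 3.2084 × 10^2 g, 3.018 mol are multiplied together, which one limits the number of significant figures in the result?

199 L → 3 s.f.; 3.2084 × 10^2 g → 5 s.f.; 3.018 mol → 4 s.f.
The fewest is 3 significant figures, from 199 L.

199 L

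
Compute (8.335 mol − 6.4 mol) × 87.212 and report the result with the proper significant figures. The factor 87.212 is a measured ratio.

1.7 × 10² mol

8.335 mol − 6.4 mol = 1.935 mol; the difference is limited to 1 decimal place (2 s.f.).
Carrying full precision, 1.935 × 87.212 = 168.75522 mol; 87.212 has 5 s.f., so the result keeps min(2, 5) = 2 s.f.
Rounded to 2 significant figures: 1.7 × 10² mol.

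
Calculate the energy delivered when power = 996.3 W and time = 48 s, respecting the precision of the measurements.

energy delivered = 996.3 W × 48 s = 47822.4 J.
996.3 has 4 significant figures; 48 has 2.
Division/multiplication keeps the fewest: 2 significant figures.
Rounded: 4.8 × 10⁴ J.

4.8 × 10⁴ J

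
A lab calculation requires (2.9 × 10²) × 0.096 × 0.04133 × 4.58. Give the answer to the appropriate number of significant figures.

(2.9 × 10²) × 0.096 × 0.04133 × 4.58 = 5.269872576
Multiplication/division keeps the fewest significant figures: 2.9 × 10² → 2 s.f., 0.096 → 2 s.f., 0.04133 → 4 s.f., 4.58 → 3 s.f.; limit is 2.
Rounded to 2 significant figures: 5.3.

5.3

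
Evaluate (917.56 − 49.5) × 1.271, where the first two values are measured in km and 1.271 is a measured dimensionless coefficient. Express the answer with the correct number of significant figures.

917.56 km − 49.5 km = 868.06 km; the difference is limited to 1 decimal place (4 s.f.).
Carrying full precision, 868.06 × 1.271 = 1103.30426 km; 1.271 has 4 s.f., so the result keeps min(4, 4) = 4 s.f.
Rounded to 4 significant figures: 1103 km.

1103 km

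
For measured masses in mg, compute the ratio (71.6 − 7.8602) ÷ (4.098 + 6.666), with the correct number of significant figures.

5.92

71.6 − 7.8602 = 63.7398, limited to 1 d.p. → 3 s.f.; 4.098 + 6.666 = 10.764, limited to 3 d.p. → 5 s.f.
Carrying full precision, 63.7398 ÷ 10.764 = 5.92157190635…; keep min(3, 5) = 3 s.f.
Rounded to 3 significant figures: 5.92.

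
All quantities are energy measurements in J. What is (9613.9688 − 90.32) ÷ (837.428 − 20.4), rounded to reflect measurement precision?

9613.9688 − 90.32 = 9523.6488, limited to 2 d.p. → 6 s.f.; 837.428 − 20.4 = 817.028, limited to 1 d.p. → 4 s.f.
Carrying full precision, 9523.6488 ÷ 817.028 = 11.6564533896…; keep min(6, 4) = 4 s.f.
Rounded to 4 significant figures: 11.66.

11.66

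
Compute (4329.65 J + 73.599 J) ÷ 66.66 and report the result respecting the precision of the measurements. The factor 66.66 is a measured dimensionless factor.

66.06 J

4329.65 J + 73.599 J = 4403.249 J; the sum is limited to 2 decimal places (6 s.f.).
Carrying full precision, 4403.249 ÷ 66.66 = 66.0553405341… J; 66.66 has 4 s.f., so the result keeps min(6, 4) = 4 s.f.
Rounded to 4 significant figures: 66.06 J.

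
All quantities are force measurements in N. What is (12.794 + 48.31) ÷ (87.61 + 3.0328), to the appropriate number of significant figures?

12.794 + 48.31 = 61.104, limited to 2 d.p. → 4 s.f.; 87.61 + 3.0328 = 90.6428, limited to 2 d.p. → 4 s.f.
Carrying full precision, 61.104 ÷ 90.6428 = 0.674118628286…; keep min(4, 4) = 4 s.f.
Rounded to 4 significant figures: 0.6741.

0.6741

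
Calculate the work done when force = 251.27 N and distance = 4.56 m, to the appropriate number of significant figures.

1.15 × 10³ J

work done = 251.27 N × 4.56 m = 1145.7912 J.
251.27 has 5 significant figures; 4.56 has 3.
Division/multiplication keeps the fewest: 3 significant figures.
Rounded: 1.15 × 10³ J.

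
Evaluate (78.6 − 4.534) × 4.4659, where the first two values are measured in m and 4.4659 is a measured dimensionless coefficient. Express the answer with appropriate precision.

78.6 m − 4.534 m = 74.066 m; the difference is limited to 1 decimal place (3 s.f.).
Carrying full precision, 74.066 × 4.4659 = 330.7713494 m; 4.4659 has 5 s.f., so the result keeps min(3, 5) = 3 s.f.
Rounded to 3 significant figures: 331 m.

331 m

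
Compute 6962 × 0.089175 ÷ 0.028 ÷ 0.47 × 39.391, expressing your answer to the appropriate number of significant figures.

1.9 × 10^6

6962 × 0.089175 ÷ 0.028 ÷ 0.47 × 39.391 = 1858310.38472…
Multiplication/division keeps the fewest significant figures: 6962 → 4 s.f., 0.089175 → 5 s.f., 0.028 → 2 s.f., 0.47 → 2 s.f., 39.391 → 5 s.f.; limit is 2.
Rounded to 2 significant figures: 1.9 × 10^6.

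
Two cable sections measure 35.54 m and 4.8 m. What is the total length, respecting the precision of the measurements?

35.54 m + 4.8 m = 40.34 m.
Addition/subtraction keeps the fewest decimal places: 35.54 → 2 decimal places, 4.8 → 1 decimal place; limit is 1.
Rounded to 1 decimal place: 40.3 m.

40.3 m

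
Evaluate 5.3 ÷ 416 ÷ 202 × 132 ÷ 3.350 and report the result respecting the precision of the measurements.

0.0025

5.3 ÷ 416 ÷ 202 × 132 ÷ 3.350 = 0.00248519398438…
Multiplication/division keeps the fewest significant figures: 5.3 → 2 s.f., 416 → 3 s.f., 202 → 3 s.f., 132 → 3 s.f., 3.350 → 4 s.f.; limit is 2.
Rounded to 2 significant figures: 0.0025.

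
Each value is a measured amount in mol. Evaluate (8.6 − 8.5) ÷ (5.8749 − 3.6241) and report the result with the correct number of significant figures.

8.6 − 8.5 = 0.1, limited to 1 d.p. → 1 s.f.; 5.8749 − 3.6241 = 2.2508, limited to 4 d.p. → 5 s.f.
Carrying full precision, 0.1 ÷ 2.2508 = 0.044428647592…; keep min(1, 5) = 1 s.f.
Rounded to 1 significant figure: 0.04.

0.04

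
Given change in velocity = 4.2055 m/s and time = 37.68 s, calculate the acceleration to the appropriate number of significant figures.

acceleration = 4.2055 m/s ÷ 37.68 s = 0.111610934183… m/s².
4.2055 has 5 significant figures; 37.68 has 4.
Division/multiplication keeps the fewest: 4 significant figures.
Rounded: 0.1116 m/s².

0.1116 m/s²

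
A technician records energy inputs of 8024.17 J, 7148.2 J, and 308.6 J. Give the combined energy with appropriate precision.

8024.17 J + 7148.2 J + 308.6 J = 15480.97 J.
Addition/subtraction keeps the fewest decimal places: 8024.17 → 2 decimal places, 7148.2 → 1 decimal place, 308.6 → 1 decimal place; limit is 1.
Rounded to 1 decimal place: 15481.0 J.

15481.0 J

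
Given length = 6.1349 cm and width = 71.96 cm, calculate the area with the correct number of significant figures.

441.5 cm²

area = 6.1349 cm × 71.96 cm = 441.467404 cm².
6.1349 has 5 significant figures; 71.96 has 4.
Division/multiplication keeps the fewest: 4 significant figures.
Rounded: 441.5 cm².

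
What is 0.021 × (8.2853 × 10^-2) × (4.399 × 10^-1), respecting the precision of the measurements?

0.021 × (8.2853 × 10^-2) × (4.399 × 10^-1) = 0.0007653877287
Multiplication/division keeps the fewest significant figures: 0.021 → 2 s.f., 8.2853 × 10^-2 → 5 s.f., 4.399 × 10^-1 → 4 s.f.; limit is 2.
Rounded to 2 significant figures: 7.7 × 10^-4.

7.7 × 10^-4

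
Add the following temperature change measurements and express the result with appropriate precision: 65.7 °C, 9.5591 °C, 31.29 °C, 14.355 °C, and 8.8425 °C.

129.7 °C

65.7 °C + 9.5591 °C + 31.29 °C + 14.355 °C + 8.8425 °C = 129.7466 °C.
Addition/subtraction keeps the fewest decimal places: 65.7 → 1 decimal place, 9.5591 → 4 decimal places, 31.29 → 2 decimal places, 14.355 → 3 decimal places, 8.8425 → 4 decimal places; limit is 1.
Rounded to 1 decimal place: 129.7 °C.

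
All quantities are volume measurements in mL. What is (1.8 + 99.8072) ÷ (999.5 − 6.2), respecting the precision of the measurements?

1.8 + 99.8072 = 101.6072, limited to 1 d.p. → 4 s.f.; 999.5 − 6.2 = 993.3, limited to 1 d.p. → 4 s.f.
Carrying full precision, 101.6072 ÷ 993.3 = 0.102292560153…; keep min(4, 4) = 4 s.f.
Rounded to 4 significant figures: 0.1023.

0.1023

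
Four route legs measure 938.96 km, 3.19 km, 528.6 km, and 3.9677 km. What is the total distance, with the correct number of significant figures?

1.4747 × 10³ km

938.96 km + 3.19 km + 528.6 km + 3.9677 km = 1474.7177 km.
Addition/subtraction keeps the fewest decimal places: 938.96 → 2 decimal places, 3.19 → 2 decimal places, 528.6 → 1 decimal place, 3.9677 → 4 decimal places; limit is 1.
Rounded to 1 decimal place: 1.4747 × 10³ km.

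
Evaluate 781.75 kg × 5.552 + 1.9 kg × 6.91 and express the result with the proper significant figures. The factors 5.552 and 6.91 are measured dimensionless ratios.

781.75 × 5.552 = 4340.276 → 4340. kg (4 s.f., last digit at the 10^0 place).
1.9 × 6.91 = 13.129 → 13 kg (2 s.f., last digit at the 10^0 place).
Sum: 4353.405 kg; keep the coarser place, 10^0.
Result: 4353 kg.

4353 kg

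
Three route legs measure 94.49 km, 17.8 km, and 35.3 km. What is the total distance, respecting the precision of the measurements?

94.49 km + 17.8 km + 35.3 km = 147.59 km.
Addition/subtraction keeps the fewest decimal places: 94.49 → 2 decimal places, 17.8 → 1 decimal place, 35.3 → 1 decimal place; limit is 1.
Rounded to 1 decimal place: 147.6 km.

147.6 km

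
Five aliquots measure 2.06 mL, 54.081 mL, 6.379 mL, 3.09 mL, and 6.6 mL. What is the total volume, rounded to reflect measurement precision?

72.2 mL

2.06 mL + 54.081 mL + 6.379 mL + 3.09 mL + 6.6 mL = 72.210 mL.
Addition/subtraction keeps the fewest decimal places: 2.06 → 2 decimal places, 54.081 → 3 decimal places, 6.379 → 3 decimal places, 3.09 → 2 decimal places, 6.6 → 1 decimal place; limit is 1.
Rounded to 1 decimal place: 72.2 mL.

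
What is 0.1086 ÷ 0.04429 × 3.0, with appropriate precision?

0.1086 ÷ 0.04429 × 3.0 = 7.35606231655…
Multiplication/division keeps the fewest significant figures: 0.1086 → 4 s.f., 0.04429 → 4 s.f., 3.0 → 2 s.f.; limit is 2.
Rounded to 2 significant figures: 7.4.

7.4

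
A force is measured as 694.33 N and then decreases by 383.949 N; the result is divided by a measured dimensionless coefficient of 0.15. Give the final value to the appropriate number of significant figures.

2.1 × 10³ N

694.33 N − 383.949 N = 310.381 N; the difference is limited to 2 decimal places (5 s.f.).
Carrying full precision, 310.381 ÷ 0.15 = 2069.20666667… N; 0.15 has 2 s.f., so the result keeps min(5, 2) = 2 s.f.
Rounded to 2 significant figures: 2.1 × 10³ N.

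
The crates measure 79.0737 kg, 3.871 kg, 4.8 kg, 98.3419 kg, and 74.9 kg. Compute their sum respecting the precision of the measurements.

79.0737 kg + 3.871 kg + 4.8 kg + 98.3419 kg + 74.9 kg = 260.9866 kg.
Addition/subtraction keeps the fewest decimal places: 79.0737 → 4 decimal places, 3.871 → 3 decimal places, 4.8 → 1 decimal place, 98.3419 → 4 decimal places, 74.9 → 1 decimal place; limit is 1.
Rounded to 1 decimal place: 261.0 kg.

261.0 kg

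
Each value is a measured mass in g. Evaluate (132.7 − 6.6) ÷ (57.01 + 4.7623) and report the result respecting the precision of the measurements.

132.7 − 6.6 = 126.1, limited to 1 d.p. → 4 s.f.; 57.01 + 4.7623 = 61.7723, limited to 2 d.p. → 4 s.f.
Carrying full precision, 126.1 ÷ 61.7723 = 2.04136805656…; keep min(4, 4) = 4 s.f.
Rounded to 4 significant figures: 2.041.

2.041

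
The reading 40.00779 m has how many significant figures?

40.00779: zeros between nonzero digits are significant.

7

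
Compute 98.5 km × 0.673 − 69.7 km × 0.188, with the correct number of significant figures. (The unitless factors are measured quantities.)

98.5 × 0.673 = 66.2905 → 66.3 km (3 s.f., last digit at the 10^-1 place).
69.7 × 0.188 = 13.1036 → 13.1 km (3 s.f., last digit at the 10^-1 place).
Difference: 53.1869 km; keep the coarser place, 10^-1.
Result: 53.2 km.

53.2 km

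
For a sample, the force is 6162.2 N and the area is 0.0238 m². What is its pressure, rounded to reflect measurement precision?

2.59 × 10^5 Pa

pressure = 6162.2 N ÷ 0.0238 m² = 258915.966387… Pa.
6162.2 has 5 significant figures; 0.0238 has 3.
Division/multiplication keeps the fewest: 3 significant figures.
Rounded: 2.59 × 10^5 Pa.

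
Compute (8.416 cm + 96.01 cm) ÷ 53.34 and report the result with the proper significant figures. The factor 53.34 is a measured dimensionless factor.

1.958 cm

8.416 cm + 96.01 cm = 104.426 cm; the sum is limited to 2 decimal places (5 s.f.).
Carrying full precision, 104.426 ÷ 53.34 = 1.95774278215… cm; 53.34 has 4 s.f., so the result keeps min(5, 4) = 4 s.f.
Rounded to 4 significant figures: 1.958 cm.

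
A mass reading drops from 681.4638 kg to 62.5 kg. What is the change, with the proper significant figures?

681.4638 kg − 62.5 kg = 618.9638 kg.
Addition/subtraction keeps the fewest decimal places: 681.4638 → 4 decimal places, 62.5 → 1 decimal place; limit is 1.
Rounded to 1 decimal place: 619.0 kg.

619.0 kg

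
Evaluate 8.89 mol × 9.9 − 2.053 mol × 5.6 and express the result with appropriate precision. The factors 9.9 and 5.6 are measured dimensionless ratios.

8.89 × 9.9 = 88.011 → 88 mol (2 s.f., last digit at the 10^0 place).
2.053 × 5.6 = 11.4968 → 11 mol (2 s.f., last digit at the 10^0 place).
Difference: 76.5142 mol; keep the coarser place, 10^0.
Result: 77 mol.

77 mol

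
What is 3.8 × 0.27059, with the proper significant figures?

3.8 × 0.27059 = 1.028242
Multiplication/division keeps the fewest significant figures: 3.8 → 2 s.f., 0.27059 → 5 s.f.; limit is 2.
Rounded to 2 significant figures: 1.0.

1.0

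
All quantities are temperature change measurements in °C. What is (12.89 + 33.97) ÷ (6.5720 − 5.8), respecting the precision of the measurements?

6 × 10¹

12.89 + 33.97 = 46.86, limited to 2 d.p. → 4 s.f.; 6.5720 − 5.8 = 0.7720, limited to 1 d.p. → 1 s.f.
Carrying full precision, 46.86 ÷ 0.7720 = 60.6994818653…; keep min(4, 1) = 1 s.f.
Rounded to 1 significant figure: 6 × 10¹.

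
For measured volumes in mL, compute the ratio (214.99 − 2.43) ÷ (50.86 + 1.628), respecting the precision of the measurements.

4.050

214.99 − 2.43 = 212.56, limited to 2 d.p. → 5 s.f.; 50.86 + 1.628 = 52.488, limited to 2 d.p. → 4 s.f.
Carrying full precision, 212.56 ÷ 52.488 = 4.04968754763…; keep min(5, 4) = 4 s.f.
Rounded to 4 significant figures: 4.050.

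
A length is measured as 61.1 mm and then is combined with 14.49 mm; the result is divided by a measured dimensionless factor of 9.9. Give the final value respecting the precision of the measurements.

61.1 mm + 14.49 mm = 75.59 mm; the sum is limited to 1 decimal place (3 s.f.).
Carrying full precision, 75.59 ÷ 9.9 = 7.63535353535… mm; 9.9 has 2 s.f., so the result keeps min(3, 2) = 2 s.f.
Rounded to 2 significant figures: 7.6 mm.

7.6 mm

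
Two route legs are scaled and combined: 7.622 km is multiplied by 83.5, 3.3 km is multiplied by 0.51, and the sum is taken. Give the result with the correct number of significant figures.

7.622 × 83.5 = 636.437 → 636 km (3 s.f., last digit at the 10^0 place).
3.3 × 0.51 = 1.683 → 1.7 km (2 s.f., last digit at the 10^-1 place).
Sum: 638.12 km; keep the coarser place, 10^0.
Result: 638 km.

638 km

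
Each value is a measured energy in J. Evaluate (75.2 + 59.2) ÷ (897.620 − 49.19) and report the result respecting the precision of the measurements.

75.2 + 59.2 = 134.4, limited to 1 d.p. → 4 s.f.; 897.620 − 49.19 = 848.430, limited to 2 d.p. → 5 s.f.
Carrying full precision, 134.4 ÷ 848.430 = 0.158410240091…; keep min(4, 5) = 4 s.f.
Rounded to 4 significant figures: 0.1584.

0.1584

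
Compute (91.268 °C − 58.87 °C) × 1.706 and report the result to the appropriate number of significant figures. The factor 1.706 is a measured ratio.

55.27 °C

91.268 °C − 58.87 °C = 32.398 °C; the difference is limited to 2 decimal places (4 s.f.).
Carrying full precision, 32.398 × 1.706 = 55.270988 °C; 1.706 has 4 s.f., so the result keeps min(4, 4) = 4 s.f.
Rounded to 4 significant figures: 55.27 °C.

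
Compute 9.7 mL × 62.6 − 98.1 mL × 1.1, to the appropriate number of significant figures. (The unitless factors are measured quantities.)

5.0 × 10^2 mL

9.7 × 62.6 = 607.22 → 6.1 × 10^2 mL (2 s.f., last digit at the 10^1 place).
98.1 × 1.1 = 107.91 → 1.1 × 10^2 mL (2 s.f., last digit at the 10^1 place).
Difference: 499.31 mL; keep the coarser place, 10^1.
Result: 5.0 × 10^2 mL.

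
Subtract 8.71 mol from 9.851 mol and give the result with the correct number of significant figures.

1.14 mol

9.851 mol − 8.71 mol = 1.141 mol.
Addition/subtraction keeps the fewest decimal places: 9.851 → 3 decimal places, 8.71 → 2 decimal places; limit is 2.
Rounded to 2 decimal places: 1.14 mol.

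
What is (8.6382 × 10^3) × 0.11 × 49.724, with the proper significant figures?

(8.6382 × 10^3) × 0.11 × 49.724 = 47247.844248
Multiplication/division keeps the fewest significant figures: 8.6382 × 10^3 → 5 s.f., 0.11 → 2 s.f., 49.724 → 5 s.f.; limit is 2.
Rounded to 2 significant figures: 4.7 × 10^4.

4.7 × 10^4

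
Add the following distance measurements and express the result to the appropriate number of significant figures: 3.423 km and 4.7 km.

8.1 km

3.423 km + 4.7 km = 8.123 km.
Addition/subtraction keeps the fewest decimal places: 3.423 → 3 decimal places, 4.7 → 1 decimal place; limit is 1.
Rounded to 1 decimal place: 8.1 km.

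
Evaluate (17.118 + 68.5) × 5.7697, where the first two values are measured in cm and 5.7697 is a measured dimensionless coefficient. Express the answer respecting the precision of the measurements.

17.118 cm + 68.5 cm = 85.618 cm; the sum is limited to 1 decimal place (3 s.f.).
Carrying full precision, 85.618 × 5.7697 = 493.9901746 cm; 5.7697 has 5 s.f., so the result keeps min(3, 5) = 3 s.f.
Rounded to 3 significant figures: 494 cm.

494 cm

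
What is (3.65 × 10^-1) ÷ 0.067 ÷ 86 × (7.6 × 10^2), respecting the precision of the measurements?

(3.65 × 10^-1) ÷ 0.067 ÷ 86 × (7.6 × 10^2) = 48.1430059007…
Multiplication/division keeps the fewest significant figures: 3.65 × 10^-1 → 3 s.f., 0.067 → 2 s.f., 86 → 2 s.f., 7.6 × 10^2 → 2 s.f.; limit is 2.
Rounded to 2 significant figures: 48.

48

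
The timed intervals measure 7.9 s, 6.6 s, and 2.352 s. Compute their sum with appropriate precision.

16.9 s

7.9 s + 6.6 s + 2.352 s = 16.852 s.
Addition/subtraction keeps the fewest decimal places: 7.9 → 1 decimal place, 6.6 → 1 decimal place, 2.352 → 3 decimal places; limit is 1.
Rounded to 1 decimal place: 16.9 s.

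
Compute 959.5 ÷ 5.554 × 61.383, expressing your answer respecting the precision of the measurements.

959.5 ÷ 5.554 × 61.383 = 10604.4271696…
Multiplication/division keeps the fewest significant figures: 959.5 → 4 s.f., 5.554 → 4 s.f., 61.383 → 5 s.f.; limit is 4.
Rounded to 4 significant figures: 1.060 × 10⁴.

1.060 × 10⁴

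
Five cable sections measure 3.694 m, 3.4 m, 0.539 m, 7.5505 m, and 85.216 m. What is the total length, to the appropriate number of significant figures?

100.4 m

3.694 m + 3.4 m + 0.539 m + 7.5505 m + 85.216 m = 100.3995 m.
Addition/subtraction keeps the fewest decimal places: 3.694 → 3 decimal places, 3.4 → 1 decimal place, 0.539 → 3 decimal places, 7.5505 → 4 decimal places, 85.216 → 3 decimal places; limit is 1.
Rounded to 1 decimal place: 100.4 m.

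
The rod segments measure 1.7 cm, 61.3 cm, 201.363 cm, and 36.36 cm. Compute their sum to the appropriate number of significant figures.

1.7 cm + 61.3 cm + 201.363 cm + 36.36 cm = 300.723 cm.
Addition/subtraction keeps the fewest decimal places: 1.7 → 1 decimal place, 61.3 → 1 decimal place, 201.363 → 3 decimal places, 36.36 → 2 decimal places; limit is 1.
Rounded to 1 decimal place: 300.7 cm.

300.7 cm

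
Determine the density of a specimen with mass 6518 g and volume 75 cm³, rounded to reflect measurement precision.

87 g/cm³

density = 6518 g ÷ 75 cm³ = 86.9066666667… g/cm³.
6518 has 4 significant figures; 75 has 2.
Division/multiplication keeps the fewest: 2 significant figures.
Rounded: 87 g/cm³.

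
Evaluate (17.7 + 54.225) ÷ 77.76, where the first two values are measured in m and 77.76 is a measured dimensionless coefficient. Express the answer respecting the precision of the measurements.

17.7 m + 54.225 m = 71.925 m; the sum is limited to 1 decimal place (3 s.f.).
Carrying full precision, 71.925 ÷ 77.76 = 0.924961419753… m; 77.76 has 4 s.f., so the result keeps min(3, 4) = 3 s.f.
Rounded to 3 significant figures: 0.925 m.

0.925 m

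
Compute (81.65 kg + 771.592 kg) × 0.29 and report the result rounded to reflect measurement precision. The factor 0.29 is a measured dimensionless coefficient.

2.5 × 10^2 kg

81.65 kg + 771.592 kg = 853.242 kg; the sum is limited to 2 decimal places (5 s.f.).
Carrying full precision, 853.242 × 0.29 = 247.44018 kg; 0.29 has 2 s.f., so the result keeps min(5, 2) = 2 s.f.
Rounded to 2 significant figures: 2.5 × 10^2 kg.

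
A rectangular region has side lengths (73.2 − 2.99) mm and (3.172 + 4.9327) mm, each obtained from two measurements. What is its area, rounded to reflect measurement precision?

5.69 × 10^2 mm²

73.2 − 2.99 = 70.21, limited to 1 d.p. → 3 s.f.; 3.172 + 4.9327 = 8.1047, limited to 3 d.p. → 4 s.f.
Carrying full precision, 70.21 × 8.1047 = 569.030987; keep min(3, 4) = 3 s.f.
Rounded to 3 significant figures: 5.69 × 10^2 mm².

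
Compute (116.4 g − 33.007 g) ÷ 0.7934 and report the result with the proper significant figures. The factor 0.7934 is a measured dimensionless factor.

105 g

116.4 g − 33.007 g = 83.393 g; the difference is limited to 1 decimal place (3 s.f.).
Carrying full precision, 83.393 ÷ 0.7934 = 105.108394253… g; 0.7934 has 4 s.f., so the result keeps min(3, 4) = 3 s.f.
Rounded to 3 significant figures: 105 g.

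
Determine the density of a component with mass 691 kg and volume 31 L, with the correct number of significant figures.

22 kg/L

density = 691 kg ÷ 31 L = 22.2903225806… kg/L.
691 has 3 significant figures; 31 has 2.
Division/multiplication keeps the fewest: 2 significant figures.
Rounded: 22 kg/L.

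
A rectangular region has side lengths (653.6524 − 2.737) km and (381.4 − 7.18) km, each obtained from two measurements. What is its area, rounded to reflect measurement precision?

653.6524 − 2.737 = 650.9154, limited to 3 d.p. → 6 s.f.; 381.4 − 7.18 = 374.22, limited to 1 d.p. → 4 s.f.
Carrying full precision, 650.9154 × 374.22 = 243585.560988; keep min(6, 4) = 4 s.f.
Rounded to 4 significant figures: 2.436 × 10⁵ km².

2.436 × 10⁵ km²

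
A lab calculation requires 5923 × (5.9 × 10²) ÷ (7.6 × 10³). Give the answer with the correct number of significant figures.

5923 × (5.9 × 10²) ÷ (7.6 × 10³) = 459.811842105…
Multiplication/division keeps the fewest significant figures: 5923 → 4 s.f., 5.9 × 10² → 2 s.f., 7.6 × 10³ → 2 s.f.; limit is 2.
Rounded to 2 significant figures: 4.6 × 10².

4.6 × 10²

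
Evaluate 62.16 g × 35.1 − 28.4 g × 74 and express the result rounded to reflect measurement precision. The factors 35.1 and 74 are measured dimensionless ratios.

1 × 10^2 g

62.16 × 35.1 = 2181.816 → 2.18 × 10^3 g (3 s.f., last digit at the 10^1 place).
28.4 × 74 = 2101.6 → 2.1 × 10^3 g (2 s.f., last digit at the 10^2 place).
Difference: 80.216 g; keep the coarser place, 10^2.
Result: 1 × 10^2 g.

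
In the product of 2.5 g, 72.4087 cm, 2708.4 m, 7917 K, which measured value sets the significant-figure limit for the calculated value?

2.5 g → 2 s.f.; 72.4087 cm → 6 s.f.; 2708.4 m → 5 s.f.; 7917 K → 4 s.f.
The fewest is 2 significant figures, from 2.5 g.

2.5 g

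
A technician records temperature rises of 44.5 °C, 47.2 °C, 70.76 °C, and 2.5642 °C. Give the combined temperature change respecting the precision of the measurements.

44.5 °C + 47.2 °C + 70.76 °C + 2.5642 °C = 165.0242 °C.
Addition/subtraction keeps the fewest decimal places: 44.5 → 1 decimal place, 47.2 → 1 decimal place, 70.76 → 2 decimal places, 2.5642 → 4 decimal places; limit is 1.
Rounded to 1 decimal place: 1.650 × 10² °C.

1.650 × 10² °C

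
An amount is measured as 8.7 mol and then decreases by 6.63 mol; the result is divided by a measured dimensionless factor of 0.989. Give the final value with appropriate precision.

2.1 mol

8.7 mol − 6.63 mol = 2.07 mol; the difference is limited to 1 decimal place (2 s.f.).
Carrying full precision, 2.07 ÷ 0.989 = 2.09302325581… mol; 0.989 has 3 s.f., so the result keeps min(2, 3) = 2 s.f.
Rounded to 2 significant figures: 2.1 mol.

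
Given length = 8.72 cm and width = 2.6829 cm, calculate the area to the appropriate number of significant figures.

area = 8.72 cm × 2.6829 cm = 23.394888 cm².
8.72 has 3 significant figures; 2.6829 has 5.
Division/multiplication keeps the fewest: 3 significant figures.
Rounded: 23.4 cm².

23.4 cm²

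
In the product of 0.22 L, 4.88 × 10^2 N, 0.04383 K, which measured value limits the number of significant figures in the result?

0.22 L

0.22 L → 2 s.f.; 4.88 × 10^2 N → 3 s.f.; 0.04383 K → 4 s.f.
The fewest is 2 significant figures, from 0.22 L.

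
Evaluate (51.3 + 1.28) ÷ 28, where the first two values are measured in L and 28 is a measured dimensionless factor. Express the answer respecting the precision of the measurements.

51.3 L + 1.28 L = 52.58 L; the sum is limited to 1 decimal place (3 s.f.).
Carrying full precision, 52.58 ÷ 28 = 1.87785714286… L; 28 has 2 s.f., so the result keeps min(3, 2) = 2 s.f.
Rounded to 2 significant figures: 1.9 L.

1.9 L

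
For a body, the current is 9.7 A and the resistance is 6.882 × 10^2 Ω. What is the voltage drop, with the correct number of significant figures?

voltage drop = 9.7 A × 6.882 × 10^2 Ω = 6675.54 V.
9.7 has 2 significant figures; 6.882 × 10^2 has 4.
Division/multiplication keeps the fewest: 2 significant figures.
Rounded: 6.7 × 10^3 V.

6.7 × 10^3 V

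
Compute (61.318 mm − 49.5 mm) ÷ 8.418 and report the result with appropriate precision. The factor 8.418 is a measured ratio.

1.40 mm

61.318 mm − 49.5 mm = 11.818 mm; the difference is limited to 1 decimal place (3 s.f.).
Carrying full precision, 11.818 ÷ 8.418 = 1.40389641245… mm; 8.418 has 4 s.f., so the result keeps min(3, 4) = 3 s.f.
Rounded to 3 significant figures: 1.40 mm.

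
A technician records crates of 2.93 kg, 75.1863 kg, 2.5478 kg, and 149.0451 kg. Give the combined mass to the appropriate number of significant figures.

2.93 kg + 75.1863 kg + 2.5478 kg + 149.0451 kg = 229.7092 kg.
Addition/subtraction keeps the fewest decimal places: 2.93 → 2 decimal places, 75.1863 → 4 decimal places, 2.5478 → 4 decimal places, 149.0451 → 4 decimal places; limit is 2.
Rounded to 2 decimal places: 229.71 kg.

229.71 kg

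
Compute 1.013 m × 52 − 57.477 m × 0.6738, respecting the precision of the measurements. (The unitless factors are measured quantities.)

14 m

1.013 × 52 = 52.676 → 53 m (2 s.f., last digit at the 10^0 place).
57.477 × 0.6738 = 38.7280026 → 38.73 m (4 s.f., last digit at the 10^-2 place).
Difference: 13.9479974 m; keep the coarser place, 10^0.
Result: 14 m.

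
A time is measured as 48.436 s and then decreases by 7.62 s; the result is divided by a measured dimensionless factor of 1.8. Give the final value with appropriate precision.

23 s

48.436 s − 7.62 s = 40.816 s; the difference is limited to 2 decimal places (4 s.f.).
Carrying full precision, 40.816 ÷ 1.8 = 22.6755555556… s; 1.8 has 2 s.f., so the result keeps min(4, 2) = 2 s.f.
Rounded to 2 significant figures: 23 s.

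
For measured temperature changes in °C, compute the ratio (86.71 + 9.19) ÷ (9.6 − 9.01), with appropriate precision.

86.71 + 9.19 = 95.90, limited to 2 d.p. → 4 s.f.; 9.6 − 9.01 = 0.59, limited to 1 d.p. → 1 s.f.
Carrying full precision, 95.90 ÷ 0.59 = 162.542372881…; keep min(4, 1) = 1 s.f.
Rounded to 1 significant figure: 2 × 10^2.

2 × 10^2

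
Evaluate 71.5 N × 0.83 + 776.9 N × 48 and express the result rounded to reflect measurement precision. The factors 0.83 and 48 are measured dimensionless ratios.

71.5 × 0.83 = 59.345 → 59 N (2 s.f., last digit at the 10^0 place).
776.9 × 48 = 37291.2 → 3.7 × 10^4 N (2 s.f., last digit at the 10^3 place).
Sum: 37350.545 N; keep the coarser place, 10^3.
Result: 3.7 × 10^4 N.

3.7 × 10^4 N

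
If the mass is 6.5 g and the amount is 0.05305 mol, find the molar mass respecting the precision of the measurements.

molar mass = 6.5 g ÷ 0.05305 mol = 122.525918944… g/mol.
6.5 has 2 significant figures; 0.05305 has 4.
Division/multiplication keeps the fewest: 2 significant figures.
Rounded: 1.2 × 10² g/mol.

1.2 × 10² g/mol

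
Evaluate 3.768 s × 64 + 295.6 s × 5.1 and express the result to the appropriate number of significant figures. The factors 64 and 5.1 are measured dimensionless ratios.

3.768 × 64 = 241.152 → 2.4 × 10^2 s (2 s.f., last digit at the 10^1 place).
295.6 × 5.1 = 1507.56 → 1.5 × 10^3 s (2 s.f., last digit at the 10^2 place).
Sum: 1748.712 s; keep the coarser place, 10^2.
Result: 1.7 × 10^3 s.

1.7 × 10^3 s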